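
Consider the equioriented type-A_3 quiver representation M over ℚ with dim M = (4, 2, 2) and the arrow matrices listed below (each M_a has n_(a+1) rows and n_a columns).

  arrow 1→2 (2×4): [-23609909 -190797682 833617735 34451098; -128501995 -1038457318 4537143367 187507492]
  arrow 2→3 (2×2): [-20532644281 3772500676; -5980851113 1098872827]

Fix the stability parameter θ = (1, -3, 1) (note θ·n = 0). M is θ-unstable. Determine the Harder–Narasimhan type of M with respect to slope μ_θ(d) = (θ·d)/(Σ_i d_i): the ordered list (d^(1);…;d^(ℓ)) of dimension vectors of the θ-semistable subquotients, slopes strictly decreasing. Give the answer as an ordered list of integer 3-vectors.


Interval decomposition of M: I[1,1]^2, I[1,3]^2.
HN type (ℓ=2): μ^(1)=1; μ^(2)=-1

((2, 0, 2); (2, 2, 0))


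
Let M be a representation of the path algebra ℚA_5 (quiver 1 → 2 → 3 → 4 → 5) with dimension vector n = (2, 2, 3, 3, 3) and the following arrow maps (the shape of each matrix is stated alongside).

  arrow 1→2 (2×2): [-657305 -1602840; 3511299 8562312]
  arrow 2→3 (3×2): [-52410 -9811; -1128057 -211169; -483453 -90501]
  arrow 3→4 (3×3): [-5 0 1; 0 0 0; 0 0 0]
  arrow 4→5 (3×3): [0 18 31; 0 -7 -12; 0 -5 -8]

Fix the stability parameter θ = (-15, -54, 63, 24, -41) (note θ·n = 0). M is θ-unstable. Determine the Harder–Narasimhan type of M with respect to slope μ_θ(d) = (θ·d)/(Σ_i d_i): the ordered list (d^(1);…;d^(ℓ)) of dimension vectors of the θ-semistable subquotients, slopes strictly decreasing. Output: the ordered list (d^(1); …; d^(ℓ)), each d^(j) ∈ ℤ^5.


Via rank(M_{q-1}∘⋯∘M_p): M ≅ I[1,1], I[1,4], I[2,3], I[3,3], I[4,5]^2, I[5,5].
μ_θ-semistable layers: μ^(1)=63; μ^(2)=87/2; μ^(3)=-17/2; μ^(4)=-15; μ^(5)=-69/2; μ^(6)=-41; μ^(7)=-54

((0, 0, 2, 0, 0); (0, 0, 1, 1, 0); (0, 0, 0, 2, 2); (1, 0, 0, 0, 0); (1, 1, 0, 0, 0); (0, 0, 0, 0, 1); (0, 1, 0, 0, 0))


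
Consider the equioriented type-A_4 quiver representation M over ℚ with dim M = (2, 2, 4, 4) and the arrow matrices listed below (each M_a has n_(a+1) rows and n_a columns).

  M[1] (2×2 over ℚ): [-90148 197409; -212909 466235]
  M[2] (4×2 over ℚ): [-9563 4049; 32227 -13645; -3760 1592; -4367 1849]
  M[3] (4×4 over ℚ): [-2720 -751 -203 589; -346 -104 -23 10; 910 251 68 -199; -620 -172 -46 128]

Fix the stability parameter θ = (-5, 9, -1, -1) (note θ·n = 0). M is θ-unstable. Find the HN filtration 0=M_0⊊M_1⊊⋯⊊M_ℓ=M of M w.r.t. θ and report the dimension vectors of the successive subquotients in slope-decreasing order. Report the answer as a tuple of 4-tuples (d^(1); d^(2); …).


Via rank(M_{q-1}∘⋯∘M_p): M ≅ I[1,3]^2, I[3,4]^2, I[4,4]^2.
μ_θ-semistable layers: μ^(1)=4; μ^(2)=-1; μ^(3)=-5

((0, 2, 2, 0); (0, 0, 2, 4); (2, 0, 0, 0))


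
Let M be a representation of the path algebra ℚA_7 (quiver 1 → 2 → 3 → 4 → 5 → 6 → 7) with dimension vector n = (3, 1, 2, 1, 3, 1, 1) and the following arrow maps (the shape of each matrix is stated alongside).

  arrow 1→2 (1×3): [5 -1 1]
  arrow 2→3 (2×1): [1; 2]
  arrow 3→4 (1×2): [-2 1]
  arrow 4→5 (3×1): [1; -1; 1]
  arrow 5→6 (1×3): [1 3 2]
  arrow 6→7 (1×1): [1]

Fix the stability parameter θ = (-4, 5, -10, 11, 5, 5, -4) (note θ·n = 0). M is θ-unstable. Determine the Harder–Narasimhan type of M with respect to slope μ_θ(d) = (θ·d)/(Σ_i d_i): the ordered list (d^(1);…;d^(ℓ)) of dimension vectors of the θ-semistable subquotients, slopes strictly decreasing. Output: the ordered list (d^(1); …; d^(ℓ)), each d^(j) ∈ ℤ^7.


Interval decomposition of M: I[1,1]^2, I[1,3], I[3,5], I[5,5], I[5,7].
HN type (ℓ=6): μ^(1)=8; μ^(2)=5; μ^(3)=2; μ^(4)=-5/2; μ^(5)=-4; μ^(6)=-10

((0, 0, 0, 1, 1, 0, 0); (0, 0, 0, 0, 1, 0, 0); (0, 0, 0, 0, 1, 1, 1); (0, 1, 1, 0, 0, 0, 0); (3, 0, 0, 0, 0, 0, 0); (0, 0, 1, 0, 0, 0, 0))


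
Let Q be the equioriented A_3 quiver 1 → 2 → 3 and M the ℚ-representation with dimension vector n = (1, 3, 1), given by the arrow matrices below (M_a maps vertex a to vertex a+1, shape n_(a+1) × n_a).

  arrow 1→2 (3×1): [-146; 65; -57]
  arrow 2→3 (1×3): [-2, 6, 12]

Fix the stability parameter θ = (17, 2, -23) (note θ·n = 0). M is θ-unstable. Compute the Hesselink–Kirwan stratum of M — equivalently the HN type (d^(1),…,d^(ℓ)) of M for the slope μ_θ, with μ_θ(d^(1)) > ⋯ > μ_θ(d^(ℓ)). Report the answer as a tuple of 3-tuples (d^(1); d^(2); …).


Via rank(M_{q-1}∘⋯∘M_p): M ≅ I[1,3], I[2,2]^2.
μ_θ-semistable layers: μ^(1)=2; μ^(2)=-4/3

((0, 2, 0); (1, 1, 1))


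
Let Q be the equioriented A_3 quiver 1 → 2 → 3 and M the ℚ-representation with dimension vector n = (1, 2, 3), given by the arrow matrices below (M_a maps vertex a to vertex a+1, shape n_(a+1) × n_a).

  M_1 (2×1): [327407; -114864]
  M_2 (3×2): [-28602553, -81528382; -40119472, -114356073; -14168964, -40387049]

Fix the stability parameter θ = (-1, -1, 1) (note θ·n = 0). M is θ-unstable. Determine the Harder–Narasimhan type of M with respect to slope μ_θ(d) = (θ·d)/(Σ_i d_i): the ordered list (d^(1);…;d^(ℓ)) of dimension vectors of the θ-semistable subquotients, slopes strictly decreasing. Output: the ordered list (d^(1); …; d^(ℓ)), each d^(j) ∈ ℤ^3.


Interval decomposition of M: I[1,3], I[2,3], I[3,3].
HN type (ℓ=2): μ^(1)=1; μ^(2)=-1

((0, 0, 3); (1, 2, 0))


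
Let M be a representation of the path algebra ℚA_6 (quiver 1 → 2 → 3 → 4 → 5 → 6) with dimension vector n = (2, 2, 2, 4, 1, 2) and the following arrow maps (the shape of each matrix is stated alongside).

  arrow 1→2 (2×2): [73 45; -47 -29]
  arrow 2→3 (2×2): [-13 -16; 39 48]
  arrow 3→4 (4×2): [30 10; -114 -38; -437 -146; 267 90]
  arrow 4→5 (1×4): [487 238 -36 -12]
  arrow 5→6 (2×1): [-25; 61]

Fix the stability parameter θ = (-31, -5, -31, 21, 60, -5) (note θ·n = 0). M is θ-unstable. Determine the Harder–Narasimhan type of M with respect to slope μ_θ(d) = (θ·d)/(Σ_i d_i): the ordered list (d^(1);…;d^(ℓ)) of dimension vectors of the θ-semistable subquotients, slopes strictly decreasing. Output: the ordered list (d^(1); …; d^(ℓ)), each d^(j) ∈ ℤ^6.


Via rank(M_{q-1}∘⋯∘M_p): M ≅ I[1,2], I[1,4], I[3,6], I[4,4]^2, I[6,6].
μ_θ-semistable layers: μ^(1)=55/2; μ^(2)=21; μ^(3)=-5; μ^(4)=-18; μ^(5)=-31

((0, 0, 0, 0, 1, 1); (0, 0, 0, 4, 0, 0); (0, 1, 0, 0, 0, 1); (0, 1, 1, 0, 0, 0); (2, 0, 1, 0, 0, 0))


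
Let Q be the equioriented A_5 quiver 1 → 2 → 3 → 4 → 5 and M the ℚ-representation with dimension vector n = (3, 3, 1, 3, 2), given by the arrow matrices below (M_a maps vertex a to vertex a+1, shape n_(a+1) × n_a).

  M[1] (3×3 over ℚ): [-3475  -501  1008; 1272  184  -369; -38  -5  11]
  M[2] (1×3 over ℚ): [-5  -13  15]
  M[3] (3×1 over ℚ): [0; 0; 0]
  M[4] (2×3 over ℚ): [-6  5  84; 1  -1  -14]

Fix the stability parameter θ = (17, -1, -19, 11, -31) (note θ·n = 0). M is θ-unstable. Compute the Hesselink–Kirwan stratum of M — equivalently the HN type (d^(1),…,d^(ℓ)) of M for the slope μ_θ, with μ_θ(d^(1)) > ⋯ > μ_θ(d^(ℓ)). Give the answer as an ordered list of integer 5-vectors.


Barcode: M ≅ I[1,2]^2, I[1,3], I[4,4], I[4,5]^2. HN layers by μ_θ (4 steps, strictly decreasing):
  μ^(1)=11; μ^(2)=8; μ^(3)=-1; μ^(4)=-10

((0, 0, 0, 1, 0); (2, 2, 0, 0, 0); (1, 1, 1, 0, 0); (0, 0, 0, 2, 2))


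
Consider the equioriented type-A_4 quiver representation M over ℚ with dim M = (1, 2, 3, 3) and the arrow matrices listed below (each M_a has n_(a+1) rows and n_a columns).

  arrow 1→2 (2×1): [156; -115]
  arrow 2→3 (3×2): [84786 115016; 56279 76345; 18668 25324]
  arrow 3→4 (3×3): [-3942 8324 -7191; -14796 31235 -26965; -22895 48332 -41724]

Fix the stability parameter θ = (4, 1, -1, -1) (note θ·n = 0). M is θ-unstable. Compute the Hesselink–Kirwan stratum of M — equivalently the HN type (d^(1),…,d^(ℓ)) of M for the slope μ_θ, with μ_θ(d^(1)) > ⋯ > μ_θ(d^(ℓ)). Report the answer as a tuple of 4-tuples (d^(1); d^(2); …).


Via rank(M_{q-1}∘⋯∘M_p): M ≅ I[1,4], I[2,4], I[3,4].
μ_θ-semistable layers: μ^(1)=3/4; μ^(2)=-1/3; μ^(3)=-1

((1, 1, 1, 1); (0, 1, 1, 1); (0, 0, 1, 1))


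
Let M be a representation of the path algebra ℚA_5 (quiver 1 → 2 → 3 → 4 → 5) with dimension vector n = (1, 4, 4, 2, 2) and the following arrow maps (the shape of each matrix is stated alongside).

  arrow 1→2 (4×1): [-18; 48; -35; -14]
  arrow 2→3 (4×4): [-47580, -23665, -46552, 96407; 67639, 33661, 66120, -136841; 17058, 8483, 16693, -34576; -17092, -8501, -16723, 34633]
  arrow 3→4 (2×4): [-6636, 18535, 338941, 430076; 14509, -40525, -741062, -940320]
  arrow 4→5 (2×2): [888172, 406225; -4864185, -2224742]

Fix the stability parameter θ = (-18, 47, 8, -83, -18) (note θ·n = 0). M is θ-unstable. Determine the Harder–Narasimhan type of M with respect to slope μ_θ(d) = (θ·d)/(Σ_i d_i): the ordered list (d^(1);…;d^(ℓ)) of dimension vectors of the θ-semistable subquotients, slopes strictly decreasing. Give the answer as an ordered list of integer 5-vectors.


Barcode: M ≅ I[1,5], I[2,3]^2, I[2,5]. HN layers by μ_θ (3 steps, strictly decreasing):
  μ^(1)=55/2; μ^(2)=-23/2; μ^(3)=-18

((0, 2, 2, 0, 0); (0, 2, 2, 2, 2); (1, 0, 0, 0, 0))


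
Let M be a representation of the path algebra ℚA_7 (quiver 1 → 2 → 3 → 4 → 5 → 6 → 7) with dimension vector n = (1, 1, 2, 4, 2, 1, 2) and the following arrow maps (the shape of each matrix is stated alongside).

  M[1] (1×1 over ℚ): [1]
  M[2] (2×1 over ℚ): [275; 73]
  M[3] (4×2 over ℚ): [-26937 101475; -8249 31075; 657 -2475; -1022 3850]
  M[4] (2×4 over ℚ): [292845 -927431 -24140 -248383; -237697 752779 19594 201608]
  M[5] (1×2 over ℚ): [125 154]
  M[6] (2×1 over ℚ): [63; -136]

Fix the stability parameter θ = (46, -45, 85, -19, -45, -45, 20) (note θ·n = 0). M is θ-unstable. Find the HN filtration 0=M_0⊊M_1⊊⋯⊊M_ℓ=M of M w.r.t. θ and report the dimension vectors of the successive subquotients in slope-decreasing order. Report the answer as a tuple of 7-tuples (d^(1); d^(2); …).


Via rank(M_{q-1}∘⋯∘M_p): M ≅ I[1,3], I[3,4], I[4,4], I[4,5], I[4,7], I[7,7].
μ_θ-semistable layers: μ^(1)=85; μ^(2)=33; μ^(3)=20; μ^(4)=1/2; μ^(5)=-19; μ^(6)=-32; μ^(7)=-109/3

((0, 0, 1, 0, 0, 0, 0); (0, 0, 1, 1, 0, 0, 0); (0, 0, 0, 0, 0, 0, 2); (1, 1, 0, 0, 0, 0, 0); (0, 0, 0, 1, 0, 0, 0); (0, 0, 0, 1, 1, 0, 0); (0, 0, 0, 1, 1, 1, 0))


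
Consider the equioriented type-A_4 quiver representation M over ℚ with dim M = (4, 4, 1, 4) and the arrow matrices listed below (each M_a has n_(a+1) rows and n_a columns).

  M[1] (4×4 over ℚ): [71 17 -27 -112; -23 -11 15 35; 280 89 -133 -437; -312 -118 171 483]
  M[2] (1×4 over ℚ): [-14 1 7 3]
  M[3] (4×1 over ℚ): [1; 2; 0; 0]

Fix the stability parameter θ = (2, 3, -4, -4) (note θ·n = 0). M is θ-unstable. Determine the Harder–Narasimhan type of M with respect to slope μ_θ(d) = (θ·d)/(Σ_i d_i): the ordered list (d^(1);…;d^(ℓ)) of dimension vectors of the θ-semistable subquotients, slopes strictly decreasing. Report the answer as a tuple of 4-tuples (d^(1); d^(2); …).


Interval decomposition of M: I[1,2]^3, I[1,4], I[4,4]^3.
HN type (ℓ=4): μ^(1)=3; μ^(2)=2; μ^(3)=-3/4; μ^(4)=-4

((0, 3, 0, 0); (3, 0, 0, 0); (1, 1, 1, 1); (0, 0, 0, 3))


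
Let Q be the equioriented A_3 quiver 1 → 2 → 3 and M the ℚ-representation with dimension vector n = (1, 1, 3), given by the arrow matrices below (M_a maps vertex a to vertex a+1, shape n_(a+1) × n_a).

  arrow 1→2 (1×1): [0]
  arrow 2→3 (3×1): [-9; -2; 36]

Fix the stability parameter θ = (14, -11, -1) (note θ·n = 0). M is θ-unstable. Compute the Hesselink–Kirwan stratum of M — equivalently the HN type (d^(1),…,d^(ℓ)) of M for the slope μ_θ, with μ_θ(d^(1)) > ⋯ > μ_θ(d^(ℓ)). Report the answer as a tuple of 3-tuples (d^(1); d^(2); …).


Via rank(M_{q-1}∘⋯∘M_p): M ≅ I[1,1], I[2,3], I[3,3]^2.
μ_θ-semistable layers: μ^(1)=14; μ^(2)=-1; μ^(3)=-11

((1, 0, 0); (0, 0, 3); (0, 1, 0))


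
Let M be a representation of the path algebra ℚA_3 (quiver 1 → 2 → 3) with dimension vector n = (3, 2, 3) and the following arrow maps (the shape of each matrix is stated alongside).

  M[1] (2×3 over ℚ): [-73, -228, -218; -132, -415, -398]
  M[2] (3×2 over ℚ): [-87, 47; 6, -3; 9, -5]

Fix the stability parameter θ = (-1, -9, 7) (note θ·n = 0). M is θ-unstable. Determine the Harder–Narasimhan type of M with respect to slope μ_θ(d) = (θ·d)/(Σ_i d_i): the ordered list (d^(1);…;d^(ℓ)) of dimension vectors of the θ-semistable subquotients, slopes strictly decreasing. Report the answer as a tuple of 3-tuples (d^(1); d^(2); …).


Interval decomposition of M: I[1,1], I[1,3]^2, I[3,3].
HN type (ℓ=3): μ^(1)=7; μ^(2)=-1; μ^(3)=-5

((0, 0, 3); (1, 0, 0); (2, 2, 0))


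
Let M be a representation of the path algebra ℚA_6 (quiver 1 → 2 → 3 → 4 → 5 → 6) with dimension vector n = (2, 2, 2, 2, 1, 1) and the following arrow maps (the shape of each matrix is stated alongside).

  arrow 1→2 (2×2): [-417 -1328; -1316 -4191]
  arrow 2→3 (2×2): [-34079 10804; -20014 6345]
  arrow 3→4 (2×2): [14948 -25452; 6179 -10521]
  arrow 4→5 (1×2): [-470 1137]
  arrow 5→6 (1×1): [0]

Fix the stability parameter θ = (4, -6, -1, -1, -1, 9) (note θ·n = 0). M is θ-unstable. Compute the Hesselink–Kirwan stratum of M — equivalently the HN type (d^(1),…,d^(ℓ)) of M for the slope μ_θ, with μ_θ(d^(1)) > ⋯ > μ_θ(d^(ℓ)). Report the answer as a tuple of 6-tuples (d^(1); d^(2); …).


Barcode: M ≅ I[1,3], I[1,5], I[4,4], I[6,6]. HN layers by μ_θ (2 steps, strictly decreasing):
  μ^(1)=9; μ^(2)=-1

((0, 0, 0, 0, 0, 1); (2, 2, 2, 2, 1, 0))


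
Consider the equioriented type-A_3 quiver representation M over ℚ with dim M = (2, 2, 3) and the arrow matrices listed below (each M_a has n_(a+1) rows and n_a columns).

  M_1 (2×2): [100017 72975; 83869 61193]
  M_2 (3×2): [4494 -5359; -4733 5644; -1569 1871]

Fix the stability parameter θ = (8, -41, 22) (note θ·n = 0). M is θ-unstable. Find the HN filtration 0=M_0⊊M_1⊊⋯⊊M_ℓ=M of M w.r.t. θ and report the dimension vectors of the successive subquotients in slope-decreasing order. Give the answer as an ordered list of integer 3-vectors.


Barcode: M ≅ I[1,3]^2, I[3,3]. HN layers by μ_θ (2 steps, strictly decreasing):
  μ^(1)=22; μ^(2)=-33/2

((0, 0, 3); (2, 2, 0))


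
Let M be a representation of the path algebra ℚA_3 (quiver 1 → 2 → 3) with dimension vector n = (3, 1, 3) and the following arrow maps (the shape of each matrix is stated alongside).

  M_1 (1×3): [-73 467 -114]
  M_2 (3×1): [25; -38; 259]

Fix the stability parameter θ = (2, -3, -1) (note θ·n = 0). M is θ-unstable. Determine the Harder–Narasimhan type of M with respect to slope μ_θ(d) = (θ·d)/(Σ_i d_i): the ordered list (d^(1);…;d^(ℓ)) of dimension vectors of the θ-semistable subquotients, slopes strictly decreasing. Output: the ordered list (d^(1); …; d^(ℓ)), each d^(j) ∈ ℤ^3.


Interval decomposition of M: I[1,1]^2, I[1,3], I[3,3]^2.
HN type (ℓ=3): μ^(1)=2; μ^(2)=-2/3; μ^(3)=-1

((2, 0, 0); (1, 1, 1); (0, 0, 2))


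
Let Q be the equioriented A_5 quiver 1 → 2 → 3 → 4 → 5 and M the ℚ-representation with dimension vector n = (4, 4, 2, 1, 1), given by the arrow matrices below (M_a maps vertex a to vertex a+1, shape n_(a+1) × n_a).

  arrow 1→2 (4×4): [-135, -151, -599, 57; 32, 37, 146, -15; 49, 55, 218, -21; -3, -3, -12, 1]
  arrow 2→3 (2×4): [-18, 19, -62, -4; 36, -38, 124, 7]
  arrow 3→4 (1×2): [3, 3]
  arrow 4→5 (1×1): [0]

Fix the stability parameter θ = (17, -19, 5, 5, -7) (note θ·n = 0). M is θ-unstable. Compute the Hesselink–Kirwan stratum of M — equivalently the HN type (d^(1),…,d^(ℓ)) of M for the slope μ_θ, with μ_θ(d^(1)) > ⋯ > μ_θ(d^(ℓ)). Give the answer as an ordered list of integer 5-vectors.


Barcode: M ≅ I[1,1], I[1,2], I[1,3], I[1,4], I[2,2], I[5,5]. HN layers by μ_θ (5 steps, strictly decreasing):
  μ^(1)=17; μ^(2)=5; μ^(3)=-1; μ^(4)=-7; μ^(5)=-19

((1, 0, 0, 0, 0); (0, 0, 2, 1, 0); (3, 3, 0, 0, 0); (0, 0, 0, 0, 1); (0, 1, 0, 0, 0))


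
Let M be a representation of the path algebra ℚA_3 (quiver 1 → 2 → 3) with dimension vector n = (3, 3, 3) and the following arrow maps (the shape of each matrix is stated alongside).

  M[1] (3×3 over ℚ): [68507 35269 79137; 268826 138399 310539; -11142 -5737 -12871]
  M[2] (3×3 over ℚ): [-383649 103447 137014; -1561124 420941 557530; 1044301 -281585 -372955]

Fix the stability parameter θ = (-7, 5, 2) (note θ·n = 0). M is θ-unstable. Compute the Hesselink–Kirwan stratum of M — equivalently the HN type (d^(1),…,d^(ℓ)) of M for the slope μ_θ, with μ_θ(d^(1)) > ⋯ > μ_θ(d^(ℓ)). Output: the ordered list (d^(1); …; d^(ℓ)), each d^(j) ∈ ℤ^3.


Barcode: M ≅ I[1,3]^3. HN layers by μ_θ (2 steps, strictly decreasing):
  μ^(1)=7/2; μ^(2)=-7

((0, 3, 3); (3, 0, 0))


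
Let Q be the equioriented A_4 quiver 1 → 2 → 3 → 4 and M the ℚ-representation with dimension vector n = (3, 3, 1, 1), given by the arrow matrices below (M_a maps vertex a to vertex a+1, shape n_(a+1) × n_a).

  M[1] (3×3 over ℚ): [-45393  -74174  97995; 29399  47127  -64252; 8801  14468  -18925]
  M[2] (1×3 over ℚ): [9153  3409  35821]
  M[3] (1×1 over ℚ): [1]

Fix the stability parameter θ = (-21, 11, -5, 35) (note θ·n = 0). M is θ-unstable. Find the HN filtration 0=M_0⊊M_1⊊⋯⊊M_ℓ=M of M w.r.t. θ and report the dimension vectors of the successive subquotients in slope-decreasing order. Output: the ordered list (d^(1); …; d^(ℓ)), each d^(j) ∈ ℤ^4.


Barcode: M ≅ I[1,1], I[1,2], I[1,4], I[2,2]. HN layers by μ_θ (4 steps, strictly decreasing):
  μ^(1)=35; μ^(2)=11; μ^(3)=3; μ^(4)=-21

((0, 0, 0, 1); (0, 2, 0, 0); (0, 1, 1, 0); (3, 0, 0, 0))


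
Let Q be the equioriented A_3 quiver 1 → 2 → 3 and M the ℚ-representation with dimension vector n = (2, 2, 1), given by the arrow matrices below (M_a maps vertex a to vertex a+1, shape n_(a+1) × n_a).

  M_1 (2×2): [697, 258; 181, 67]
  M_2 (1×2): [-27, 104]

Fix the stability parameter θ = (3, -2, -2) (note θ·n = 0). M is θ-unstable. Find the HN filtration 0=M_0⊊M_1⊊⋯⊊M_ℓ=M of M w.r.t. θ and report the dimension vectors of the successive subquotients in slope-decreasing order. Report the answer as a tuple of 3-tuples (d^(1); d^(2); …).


Interval decomposition of M: I[1,2], I[1,3].
HN type (ℓ=2): μ^(1)=1/2; μ^(2)=-1/3

((1, 1, 0); (1, 1, 1))


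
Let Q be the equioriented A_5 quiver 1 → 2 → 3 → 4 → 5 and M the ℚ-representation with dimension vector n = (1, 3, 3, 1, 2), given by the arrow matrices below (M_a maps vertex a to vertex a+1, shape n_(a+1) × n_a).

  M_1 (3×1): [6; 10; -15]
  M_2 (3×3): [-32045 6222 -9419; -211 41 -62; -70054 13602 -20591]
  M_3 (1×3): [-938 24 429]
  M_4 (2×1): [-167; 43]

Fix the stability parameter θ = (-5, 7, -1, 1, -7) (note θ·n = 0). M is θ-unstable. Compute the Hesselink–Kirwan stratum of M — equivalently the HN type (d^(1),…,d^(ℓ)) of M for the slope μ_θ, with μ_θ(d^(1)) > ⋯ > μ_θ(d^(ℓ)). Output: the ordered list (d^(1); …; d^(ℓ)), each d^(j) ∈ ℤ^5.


Interval decomposition of M: I[1,5], I[2,3]^2, I[5,5].
HN type (ℓ=4): μ^(1)=3; μ^(2)=0; μ^(3)=-5; μ^(4)=-7

((0, 2, 2, 0, 0); (0, 1, 1, 1, 1); (1, 0, 0, 0, 0); (0, 0, 0, 0, 1))


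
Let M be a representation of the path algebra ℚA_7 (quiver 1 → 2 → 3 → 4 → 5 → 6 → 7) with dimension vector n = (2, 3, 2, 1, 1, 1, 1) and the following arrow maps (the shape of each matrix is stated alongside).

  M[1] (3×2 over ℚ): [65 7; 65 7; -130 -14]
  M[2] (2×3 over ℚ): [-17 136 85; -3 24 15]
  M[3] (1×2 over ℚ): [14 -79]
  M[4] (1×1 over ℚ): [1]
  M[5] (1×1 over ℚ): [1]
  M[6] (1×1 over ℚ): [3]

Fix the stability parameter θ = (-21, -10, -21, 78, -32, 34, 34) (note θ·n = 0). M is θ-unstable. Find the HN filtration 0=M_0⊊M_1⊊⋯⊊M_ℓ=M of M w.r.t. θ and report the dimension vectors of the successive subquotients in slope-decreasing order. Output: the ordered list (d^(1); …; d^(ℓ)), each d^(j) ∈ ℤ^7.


Via rank(M_{q-1}∘⋯∘M_p): M ≅ I[1,1], I[1,7], I[2,2]^2, I[3,3].
μ_θ-semistable layers: μ^(1)=34; μ^(2)=23; μ^(3)=-10; μ^(4)=-31/2; μ^(5)=-21

((0, 0, 0, 0, 0, 1, 1); (0, 0, 0, 1, 1, 0, 0); (0, 2, 0, 0, 0, 0, 0); (0, 1, 1, 0, 0, 0, 0); (2, 0, 1, 0, 0, 0, 0))


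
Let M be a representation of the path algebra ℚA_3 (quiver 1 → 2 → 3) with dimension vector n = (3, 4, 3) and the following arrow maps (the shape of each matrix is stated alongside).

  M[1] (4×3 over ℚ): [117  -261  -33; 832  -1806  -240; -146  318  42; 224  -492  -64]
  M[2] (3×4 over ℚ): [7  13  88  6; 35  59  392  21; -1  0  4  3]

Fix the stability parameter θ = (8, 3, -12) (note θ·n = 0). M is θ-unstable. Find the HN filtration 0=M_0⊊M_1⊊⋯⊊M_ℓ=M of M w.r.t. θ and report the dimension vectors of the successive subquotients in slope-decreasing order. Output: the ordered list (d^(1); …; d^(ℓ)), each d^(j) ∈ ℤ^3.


Via rank(M_{q-1}∘⋯∘M_p): M ≅ I[1,1], I[1,3]^2, I[2,2], I[2,3].
μ_θ-semistable layers: μ^(1)=8; μ^(2)=3; μ^(3)=-1/3; μ^(4)=-9/2

((1, 0, 0); (0, 1, 0); (2, 2, 2); (0, 1, 1))


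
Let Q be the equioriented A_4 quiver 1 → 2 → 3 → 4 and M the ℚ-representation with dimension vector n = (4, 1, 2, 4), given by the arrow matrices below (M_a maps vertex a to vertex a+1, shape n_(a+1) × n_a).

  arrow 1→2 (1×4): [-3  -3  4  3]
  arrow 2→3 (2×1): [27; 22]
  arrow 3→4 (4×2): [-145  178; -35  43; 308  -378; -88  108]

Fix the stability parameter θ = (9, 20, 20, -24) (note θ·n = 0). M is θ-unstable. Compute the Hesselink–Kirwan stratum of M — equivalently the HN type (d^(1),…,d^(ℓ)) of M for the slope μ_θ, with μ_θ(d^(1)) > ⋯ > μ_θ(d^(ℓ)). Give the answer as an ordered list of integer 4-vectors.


Barcode: M ≅ I[1,1]^3, I[1,4], I[3,4], I[4,4]^2. HN layers by μ_θ (4 steps, strictly decreasing):
  μ^(1)=9; μ^(2)=25/4; μ^(3)=-2; μ^(4)=-24

((3, 0, 0, 0); (1, 1, 1, 1); (0, 0, 1, 1); (0, 0, 0, 2))


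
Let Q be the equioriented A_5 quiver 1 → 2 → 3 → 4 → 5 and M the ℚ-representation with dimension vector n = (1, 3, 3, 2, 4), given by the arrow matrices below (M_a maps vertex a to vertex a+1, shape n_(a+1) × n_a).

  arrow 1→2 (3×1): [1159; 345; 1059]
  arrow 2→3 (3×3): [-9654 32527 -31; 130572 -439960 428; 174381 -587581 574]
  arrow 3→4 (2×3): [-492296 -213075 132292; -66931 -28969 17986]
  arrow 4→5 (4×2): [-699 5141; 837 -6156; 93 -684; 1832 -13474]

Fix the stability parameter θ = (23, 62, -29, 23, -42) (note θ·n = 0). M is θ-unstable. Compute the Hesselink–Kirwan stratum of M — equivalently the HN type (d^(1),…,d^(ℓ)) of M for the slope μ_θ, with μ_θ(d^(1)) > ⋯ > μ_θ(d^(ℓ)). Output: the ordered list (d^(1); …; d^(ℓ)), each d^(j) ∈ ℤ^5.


Via rank(M_{q-1}∘⋯∘M_p): M ≅ I[1,2], I[2,3], I[2,5], I[3,5], I[5,5]^2.
μ_θ-semistable layers: μ^(1)=62; μ^(2)=23; μ^(3)=33/2; μ^(4)=7/2; μ^(5)=-19/2; μ^(6)=-29; μ^(7)=-42

((0, 1, 0, 0, 0); (1, 0, 0, 0, 0); (0, 1, 1, 0, 0); (0, 1, 1, 1, 1); (0, 0, 0, 1, 1); (0, 0, 1, 0, 0); (0, 0, 0, 0, 2))


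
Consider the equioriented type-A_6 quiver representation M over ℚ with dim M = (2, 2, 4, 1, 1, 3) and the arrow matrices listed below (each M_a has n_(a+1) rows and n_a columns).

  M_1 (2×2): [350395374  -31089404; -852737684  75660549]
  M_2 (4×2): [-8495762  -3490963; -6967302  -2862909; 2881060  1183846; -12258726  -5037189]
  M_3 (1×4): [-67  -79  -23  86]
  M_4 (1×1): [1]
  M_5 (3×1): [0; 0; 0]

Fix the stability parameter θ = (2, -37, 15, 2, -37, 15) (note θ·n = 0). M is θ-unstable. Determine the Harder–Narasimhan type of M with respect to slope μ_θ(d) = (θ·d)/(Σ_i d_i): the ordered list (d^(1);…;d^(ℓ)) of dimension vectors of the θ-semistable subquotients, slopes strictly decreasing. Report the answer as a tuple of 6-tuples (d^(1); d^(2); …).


Barcode: M ≅ I[1,3], I[1,5], I[3,3]^2, I[6,6]^3. HN layers by μ_θ (3 steps, strictly decreasing):
  μ^(1)=15; μ^(2)=-20/3; μ^(3)=-35/2

((0, 0, 3, 0, 0, 3); (0, 0, 1, 1, 1, 0); (2, 2, 0, 0, 0, 0))


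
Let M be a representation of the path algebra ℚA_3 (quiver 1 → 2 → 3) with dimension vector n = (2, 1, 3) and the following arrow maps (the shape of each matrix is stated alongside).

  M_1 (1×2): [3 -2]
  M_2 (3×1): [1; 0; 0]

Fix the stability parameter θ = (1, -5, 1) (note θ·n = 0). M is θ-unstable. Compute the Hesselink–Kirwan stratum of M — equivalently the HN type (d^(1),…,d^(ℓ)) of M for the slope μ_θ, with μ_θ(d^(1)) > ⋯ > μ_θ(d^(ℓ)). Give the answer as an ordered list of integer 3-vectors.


Barcode: M ≅ I[1,1], I[1,3], I[3,3]^2. HN layers by μ_θ (2 steps, strictly decreasing):
  μ^(1)=1; μ^(2)=-2

((1, 0, 3); (1, 1, 0))


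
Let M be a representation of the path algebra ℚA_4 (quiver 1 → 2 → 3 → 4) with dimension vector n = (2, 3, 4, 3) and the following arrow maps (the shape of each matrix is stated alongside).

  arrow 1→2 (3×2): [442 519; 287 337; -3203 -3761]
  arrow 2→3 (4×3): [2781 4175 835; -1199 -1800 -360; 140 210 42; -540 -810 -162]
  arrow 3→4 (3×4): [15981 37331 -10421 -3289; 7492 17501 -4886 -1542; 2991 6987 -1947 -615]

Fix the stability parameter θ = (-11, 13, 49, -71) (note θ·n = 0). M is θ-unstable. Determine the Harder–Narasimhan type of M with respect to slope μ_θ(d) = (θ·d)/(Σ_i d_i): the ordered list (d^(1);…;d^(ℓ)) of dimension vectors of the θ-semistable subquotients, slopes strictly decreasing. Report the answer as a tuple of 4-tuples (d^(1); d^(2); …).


Barcode: M ≅ I[1,2], I[1,4], I[2,4], I[3,3]^2, I[4,4]. HN layers by μ_θ (5 steps, strictly decreasing):
  μ^(1)=49; μ^(2)=13; μ^(3)=-3; μ^(4)=-11; μ^(5)=-71

((0, 0, 2, 0); (0, 1, 0, 0); (0, 2, 2, 2); (2, 0, 0, 0); (0, 0, 0, 1))


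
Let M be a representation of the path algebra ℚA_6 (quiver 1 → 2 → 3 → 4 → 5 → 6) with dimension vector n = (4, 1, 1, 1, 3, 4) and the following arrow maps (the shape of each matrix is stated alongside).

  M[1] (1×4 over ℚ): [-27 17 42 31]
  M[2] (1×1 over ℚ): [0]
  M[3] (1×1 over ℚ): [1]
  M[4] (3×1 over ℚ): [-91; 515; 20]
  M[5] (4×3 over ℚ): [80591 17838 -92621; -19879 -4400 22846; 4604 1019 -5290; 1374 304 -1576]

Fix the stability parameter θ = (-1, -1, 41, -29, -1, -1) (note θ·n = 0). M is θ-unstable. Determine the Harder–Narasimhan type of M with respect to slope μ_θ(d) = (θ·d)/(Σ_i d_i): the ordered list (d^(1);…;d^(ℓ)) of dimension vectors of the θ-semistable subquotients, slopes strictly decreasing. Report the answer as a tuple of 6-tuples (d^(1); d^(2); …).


Barcode: M ≅ I[1,1]^3, I[1,2], I[3,6], I[5,6]^2, I[6,6]. HN layers by μ_θ (2 steps, strictly decreasing):
  μ^(1)=5/2; μ^(2)=-1

((0, 0, 1, 1, 1, 1); (4, 1, 0, 0, 2, 3))


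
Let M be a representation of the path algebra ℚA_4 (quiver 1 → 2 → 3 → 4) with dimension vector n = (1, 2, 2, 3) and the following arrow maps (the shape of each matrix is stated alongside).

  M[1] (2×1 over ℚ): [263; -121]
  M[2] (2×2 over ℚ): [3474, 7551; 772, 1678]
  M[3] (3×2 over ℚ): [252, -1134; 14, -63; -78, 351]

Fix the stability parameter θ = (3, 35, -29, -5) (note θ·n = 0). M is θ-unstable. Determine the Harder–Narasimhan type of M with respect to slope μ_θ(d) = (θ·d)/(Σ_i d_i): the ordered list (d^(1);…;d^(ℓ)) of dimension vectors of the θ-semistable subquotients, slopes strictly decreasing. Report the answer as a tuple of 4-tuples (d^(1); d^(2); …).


Barcode: M ≅ I[1,3], I[2,2], I[3,4], I[4,4]^2. HN layers by μ_θ (4 steps, strictly decreasing):
  μ^(1)=35; μ^(2)=3; μ^(3)=-5; μ^(4)=-29

((0, 1, 0, 0); (1, 1, 1, 0); (0, 0, 0, 3); (0, 0, 1, 0))


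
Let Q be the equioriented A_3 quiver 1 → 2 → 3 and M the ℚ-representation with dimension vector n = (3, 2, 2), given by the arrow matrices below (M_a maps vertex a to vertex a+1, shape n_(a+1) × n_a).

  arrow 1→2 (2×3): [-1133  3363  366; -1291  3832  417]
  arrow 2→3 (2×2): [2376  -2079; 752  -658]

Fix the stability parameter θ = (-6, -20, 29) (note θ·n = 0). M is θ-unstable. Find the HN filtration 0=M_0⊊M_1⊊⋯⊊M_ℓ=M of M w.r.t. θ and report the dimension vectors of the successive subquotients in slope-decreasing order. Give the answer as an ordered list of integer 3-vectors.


Barcode: M ≅ I[1,1], I[1,2], I[1,3], I[3,3]. HN layers by μ_θ (3 steps, strictly decreasing):
  μ^(1)=29; μ^(2)=-6; μ^(3)=-13

((0, 0, 2); (1, 0, 0); (2, 2, 0))


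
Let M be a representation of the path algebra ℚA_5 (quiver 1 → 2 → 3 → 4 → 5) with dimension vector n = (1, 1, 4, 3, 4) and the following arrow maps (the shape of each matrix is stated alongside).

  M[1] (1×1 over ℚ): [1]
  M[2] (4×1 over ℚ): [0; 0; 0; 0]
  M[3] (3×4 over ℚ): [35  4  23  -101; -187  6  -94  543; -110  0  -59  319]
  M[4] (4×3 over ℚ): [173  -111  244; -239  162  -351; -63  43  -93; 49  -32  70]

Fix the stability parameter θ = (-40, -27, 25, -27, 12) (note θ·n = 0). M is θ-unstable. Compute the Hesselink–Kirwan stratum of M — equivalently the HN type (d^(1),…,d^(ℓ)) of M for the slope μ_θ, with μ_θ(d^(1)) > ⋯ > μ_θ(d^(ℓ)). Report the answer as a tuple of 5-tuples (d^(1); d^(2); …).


Interval decomposition of M: I[1,2], I[3,3], I[3,5]^3, I[5,5].
HN type (ℓ=5): μ^(1)=25; μ^(2)=12; μ^(3)=-1; μ^(4)=-27; μ^(5)=-40

((0, 0, 1, 0, 0); (0, 0, 0, 0, 4); (0, 0, 3, 3, 0); (0, 1, 0, 0, 0); (1, 0, 0, 0, 0))


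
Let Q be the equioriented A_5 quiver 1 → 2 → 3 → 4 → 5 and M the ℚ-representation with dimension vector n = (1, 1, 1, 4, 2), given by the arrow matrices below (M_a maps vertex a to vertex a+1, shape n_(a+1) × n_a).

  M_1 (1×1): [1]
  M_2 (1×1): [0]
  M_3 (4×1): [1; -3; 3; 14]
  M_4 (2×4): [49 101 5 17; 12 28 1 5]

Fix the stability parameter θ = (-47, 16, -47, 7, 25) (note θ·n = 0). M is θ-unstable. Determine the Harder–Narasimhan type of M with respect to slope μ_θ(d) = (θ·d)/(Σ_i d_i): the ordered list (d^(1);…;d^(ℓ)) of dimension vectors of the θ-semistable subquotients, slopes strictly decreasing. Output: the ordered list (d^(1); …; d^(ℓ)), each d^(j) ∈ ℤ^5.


Barcode: M ≅ I[1,2], I[3,5], I[4,4]^2, I[4,5]. HN layers by μ_θ (4 steps, strictly decreasing):
  μ^(1)=25; μ^(2)=16; μ^(3)=7; μ^(4)=-47

((0, 0, 0, 0, 2); (0, 1, 0, 0, 0); (0, 0, 0, 4, 0); (1, 0, 1, 0, 0))


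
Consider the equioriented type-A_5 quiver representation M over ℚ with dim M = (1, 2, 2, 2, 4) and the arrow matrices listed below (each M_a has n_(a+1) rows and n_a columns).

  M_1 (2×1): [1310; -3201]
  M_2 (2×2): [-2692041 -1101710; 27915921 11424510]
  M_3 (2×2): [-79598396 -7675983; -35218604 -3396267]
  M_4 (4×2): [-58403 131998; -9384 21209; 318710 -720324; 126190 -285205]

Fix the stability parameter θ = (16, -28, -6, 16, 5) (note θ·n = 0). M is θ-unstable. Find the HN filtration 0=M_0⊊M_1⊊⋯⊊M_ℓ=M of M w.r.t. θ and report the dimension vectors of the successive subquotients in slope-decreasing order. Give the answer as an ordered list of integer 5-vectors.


Via rank(M_{q-1}∘⋯∘M_p): M ≅ I[1,2], I[2,5], I[3,3], I[4,5], I[5,5]^2.
μ_θ-semistable layers: μ^(1)=21/2; μ^(2)=5; μ^(3)=-6; μ^(4)=-28

((0, 0, 0, 2, 2); (0, 0, 0, 0, 2); (1, 1, 2, 0, 0); (0, 1, 0, 0, 0))


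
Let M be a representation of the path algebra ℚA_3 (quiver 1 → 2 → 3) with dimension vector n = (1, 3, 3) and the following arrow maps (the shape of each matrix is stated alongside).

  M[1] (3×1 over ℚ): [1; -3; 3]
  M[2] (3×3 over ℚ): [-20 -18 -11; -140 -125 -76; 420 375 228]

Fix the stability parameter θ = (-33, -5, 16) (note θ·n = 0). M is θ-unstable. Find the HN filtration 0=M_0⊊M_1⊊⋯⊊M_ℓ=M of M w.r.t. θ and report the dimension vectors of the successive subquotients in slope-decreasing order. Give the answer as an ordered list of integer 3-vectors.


Interval decomposition of M: I[1,3], I[2,2], I[2,3], I[3,3].
HN type (ℓ=3): μ^(1)=16; μ^(2)=-5; μ^(3)=-33

((0, 0, 3); (0, 3, 0); (1, 0, 0))


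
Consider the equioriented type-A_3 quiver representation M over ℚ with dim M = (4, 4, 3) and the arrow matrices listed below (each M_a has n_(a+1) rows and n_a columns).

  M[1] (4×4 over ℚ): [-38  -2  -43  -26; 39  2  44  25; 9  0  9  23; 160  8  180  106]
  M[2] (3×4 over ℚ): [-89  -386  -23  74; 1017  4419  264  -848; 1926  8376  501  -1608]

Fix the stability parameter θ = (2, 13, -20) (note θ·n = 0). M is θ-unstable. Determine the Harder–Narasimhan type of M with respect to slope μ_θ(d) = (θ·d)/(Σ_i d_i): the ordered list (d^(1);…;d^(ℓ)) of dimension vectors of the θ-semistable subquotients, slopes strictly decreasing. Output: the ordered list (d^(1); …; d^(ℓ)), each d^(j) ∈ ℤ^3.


Interval decomposition of M: I[1,1], I[1,2], I[1,3]^2, I[2,3].
HN type (ℓ=4): μ^(1)=13; μ^(2)=2; μ^(3)=-5/3; μ^(4)=-7/2

((0, 1, 0); (2, 0, 0); (2, 2, 2); (0, 1, 1))


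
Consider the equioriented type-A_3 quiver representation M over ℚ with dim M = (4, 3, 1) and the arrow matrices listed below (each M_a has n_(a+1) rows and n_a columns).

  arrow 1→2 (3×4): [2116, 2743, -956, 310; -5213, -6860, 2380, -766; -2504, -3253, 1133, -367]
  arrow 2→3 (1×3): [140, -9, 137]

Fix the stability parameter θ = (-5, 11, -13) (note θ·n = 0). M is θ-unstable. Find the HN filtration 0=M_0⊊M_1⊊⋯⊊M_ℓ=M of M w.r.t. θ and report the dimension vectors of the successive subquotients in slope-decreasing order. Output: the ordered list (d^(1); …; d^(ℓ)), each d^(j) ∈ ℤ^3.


Interval decomposition of M: I[1,1], I[1,2]^2, I[1,3].
HN type (ℓ=3): μ^(1)=11; μ^(2)=-1; μ^(3)=-5

((0, 2, 0); (0, 1, 1); (4, 0, 0))


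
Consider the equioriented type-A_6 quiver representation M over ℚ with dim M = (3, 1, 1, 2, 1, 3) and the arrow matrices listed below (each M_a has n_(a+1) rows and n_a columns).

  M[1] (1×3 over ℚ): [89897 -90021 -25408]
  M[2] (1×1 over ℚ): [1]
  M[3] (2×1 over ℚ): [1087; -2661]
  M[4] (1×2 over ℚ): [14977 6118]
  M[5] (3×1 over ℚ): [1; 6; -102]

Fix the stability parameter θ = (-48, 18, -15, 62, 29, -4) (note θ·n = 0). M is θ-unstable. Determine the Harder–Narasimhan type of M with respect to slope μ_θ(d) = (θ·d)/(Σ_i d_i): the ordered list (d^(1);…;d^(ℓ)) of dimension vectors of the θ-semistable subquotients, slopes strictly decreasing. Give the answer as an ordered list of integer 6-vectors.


Barcode: M ≅ I[1,1]^2, I[1,6], I[4,4], I[6,6]^2. HN layers by μ_θ (5 steps, strictly decreasing):
  μ^(1)=62; μ^(2)=29; μ^(3)=3/2; μ^(4)=-4; μ^(5)=-48

((0, 0, 0, 1, 0, 0); (0, 0, 0, 1, 1, 1); (0, 1, 1, 0, 0, 0); (0, 0, 0, 0, 0, 2); (3, 0, 0, 0, 0, 0))


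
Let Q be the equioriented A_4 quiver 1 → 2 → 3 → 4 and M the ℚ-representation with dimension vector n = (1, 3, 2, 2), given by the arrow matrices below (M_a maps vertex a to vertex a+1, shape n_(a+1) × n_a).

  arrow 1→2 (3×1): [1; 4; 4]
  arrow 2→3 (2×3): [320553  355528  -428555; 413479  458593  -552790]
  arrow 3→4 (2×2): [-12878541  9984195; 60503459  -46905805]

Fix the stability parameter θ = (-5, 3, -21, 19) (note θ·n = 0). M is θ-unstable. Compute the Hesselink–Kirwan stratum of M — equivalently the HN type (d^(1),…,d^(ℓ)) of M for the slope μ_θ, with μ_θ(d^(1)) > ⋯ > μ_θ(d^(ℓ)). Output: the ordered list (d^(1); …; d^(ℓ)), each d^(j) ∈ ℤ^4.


Barcode: M ≅ I[1,3], I[2,2], I[2,4], I[4,4]. HN layers by μ_θ (4 steps, strictly decreasing):
  μ^(1)=19; μ^(2)=3; μ^(3)=-23/3; μ^(4)=-9

((0, 0, 0, 2); (0, 1, 0, 0); (1, 1, 1, 0); (0, 1, 1, 0))


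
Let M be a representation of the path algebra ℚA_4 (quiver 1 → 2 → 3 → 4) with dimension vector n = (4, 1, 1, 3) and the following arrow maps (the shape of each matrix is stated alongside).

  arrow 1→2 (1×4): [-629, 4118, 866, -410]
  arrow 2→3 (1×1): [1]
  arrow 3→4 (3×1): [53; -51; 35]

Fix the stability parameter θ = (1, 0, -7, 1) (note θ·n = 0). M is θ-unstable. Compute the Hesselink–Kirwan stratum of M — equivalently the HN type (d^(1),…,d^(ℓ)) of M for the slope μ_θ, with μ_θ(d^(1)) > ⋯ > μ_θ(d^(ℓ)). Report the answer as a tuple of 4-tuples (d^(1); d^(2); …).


Barcode: M ≅ I[1,1]^3, I[1,4], I[4,4]^2. HN layers by μ_θ (2 steps, strictly decreasing):
  μ^(1)=1; μ^(2)=-2

((3, 0, 0, 3); (1, 1, 1, 0))


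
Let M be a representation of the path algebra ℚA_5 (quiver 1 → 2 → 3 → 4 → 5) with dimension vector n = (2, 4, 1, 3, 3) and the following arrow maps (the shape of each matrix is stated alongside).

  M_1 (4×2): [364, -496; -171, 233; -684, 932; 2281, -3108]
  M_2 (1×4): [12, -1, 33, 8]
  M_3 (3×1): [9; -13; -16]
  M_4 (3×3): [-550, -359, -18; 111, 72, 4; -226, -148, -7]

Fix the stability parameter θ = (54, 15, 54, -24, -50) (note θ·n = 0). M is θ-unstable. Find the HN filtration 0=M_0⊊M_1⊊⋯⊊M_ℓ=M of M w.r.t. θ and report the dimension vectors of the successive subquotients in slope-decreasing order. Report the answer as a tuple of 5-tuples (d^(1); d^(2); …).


Interval decomposition of M: I[1,2], I[1,5], I[2,2]^2, I[4,5]^2.
HN type (ℓ=4): μ^(1)=69/2; μ^(2)=15; μ^(3)=49/5; μ^(4)=-37

((1, 1, 0, 0, 0); (0, 2, 0, 0, 0); (1, 1, 1, 1, 1); (0, 0, 0, 2, 2))


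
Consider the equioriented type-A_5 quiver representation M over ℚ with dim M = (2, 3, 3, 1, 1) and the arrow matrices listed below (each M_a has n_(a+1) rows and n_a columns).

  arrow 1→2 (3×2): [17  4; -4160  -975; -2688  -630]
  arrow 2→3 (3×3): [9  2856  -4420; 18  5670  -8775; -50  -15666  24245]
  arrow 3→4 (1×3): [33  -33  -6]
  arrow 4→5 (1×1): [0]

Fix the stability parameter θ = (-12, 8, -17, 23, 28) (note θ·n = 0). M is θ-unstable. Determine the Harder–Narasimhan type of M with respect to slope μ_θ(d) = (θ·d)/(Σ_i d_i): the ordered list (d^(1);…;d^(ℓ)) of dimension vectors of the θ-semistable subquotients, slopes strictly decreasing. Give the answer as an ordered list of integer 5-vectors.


Via rank(M_{q-1}∘⋯∘M_p): M ≅ I[1,2], I[1,4], I[2,3], I[3,3], I[5,5].
μ_θ-semistable layers: μ^(1)=28; μ^(2)=23; μ^(3)=8; μ^(4)=-9/2; μ^(5)=-12; μ^(6)=-17

((0, 0, 0, 0, 1); (0, 0, 0, 1, 0); (0, 1, 0, 0, 0); (0, 2, 2, 0, 0); (2, 0, 0, 0, 0); (0, 0, 1, 0, 0))


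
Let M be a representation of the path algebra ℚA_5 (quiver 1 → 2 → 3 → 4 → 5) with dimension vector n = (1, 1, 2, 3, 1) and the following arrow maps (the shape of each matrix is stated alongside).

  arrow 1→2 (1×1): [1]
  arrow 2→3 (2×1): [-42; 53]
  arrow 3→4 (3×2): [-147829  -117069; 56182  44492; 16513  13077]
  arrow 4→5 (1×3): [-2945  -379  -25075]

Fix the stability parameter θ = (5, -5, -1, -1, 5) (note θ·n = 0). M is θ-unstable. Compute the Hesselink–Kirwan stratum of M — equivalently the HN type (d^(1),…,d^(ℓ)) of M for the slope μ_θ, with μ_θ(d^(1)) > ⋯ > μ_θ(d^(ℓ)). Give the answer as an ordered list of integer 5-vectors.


Interval decomposition of M: I[1,5], I[3,4], I[4,4].
HN type (ℓ=3): μ^(1)=5; μ^(2)=-1/2; μ^(3)=-1

((0, 0, 0, 0, 1); (1, 1, 1, 1, 0); (0, 0, 1, 2, 0))


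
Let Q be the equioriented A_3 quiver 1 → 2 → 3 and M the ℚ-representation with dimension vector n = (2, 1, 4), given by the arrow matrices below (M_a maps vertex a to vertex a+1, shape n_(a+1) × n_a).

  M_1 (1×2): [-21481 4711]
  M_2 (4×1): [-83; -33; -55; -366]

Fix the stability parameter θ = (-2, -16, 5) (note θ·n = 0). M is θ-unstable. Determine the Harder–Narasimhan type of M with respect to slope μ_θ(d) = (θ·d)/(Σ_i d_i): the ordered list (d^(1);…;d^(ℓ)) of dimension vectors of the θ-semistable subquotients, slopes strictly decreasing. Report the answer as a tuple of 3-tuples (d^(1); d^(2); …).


Interval decomposition of M: I[1,1], I[1,3], I[3,3]^3.
HN type (ℓ=3): μ^(1)=5; μ^(2)=-2; μ^(3)=-9

((0, 0, 4); (1, 0, 0); (1, 1, 0))
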